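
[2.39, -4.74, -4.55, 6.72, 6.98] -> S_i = Random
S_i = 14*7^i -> [14, 98, 686, 4802, 33614]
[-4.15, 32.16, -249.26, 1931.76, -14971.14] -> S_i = -4.15*(-7.75)^i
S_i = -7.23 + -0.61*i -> [-7.23, -7.84, -8.45, -9.06, -9.67]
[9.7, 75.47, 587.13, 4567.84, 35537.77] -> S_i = 9.70*7.78^i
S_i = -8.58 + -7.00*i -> [-8.58, -15.58, -22.58, -29.58, -36.58]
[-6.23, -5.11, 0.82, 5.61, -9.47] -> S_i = Random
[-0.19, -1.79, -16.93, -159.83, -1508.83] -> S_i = -0.19*9.44^i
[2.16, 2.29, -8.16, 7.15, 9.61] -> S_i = Random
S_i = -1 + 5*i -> [-1, 4, 9, 14, 19]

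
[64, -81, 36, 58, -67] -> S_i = Random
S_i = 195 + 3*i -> [195, 198, 201, 204, 207]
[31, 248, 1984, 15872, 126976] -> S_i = 31*8^i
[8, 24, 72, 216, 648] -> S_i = 8*3^i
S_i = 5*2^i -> [5, 10, 20, 40, 80]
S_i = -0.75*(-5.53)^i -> [-0.75, 4.15, -22.94, 126.83, -701.39]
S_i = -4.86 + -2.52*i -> [-4.86, -7.38, -9.9, -12.42, -14.94]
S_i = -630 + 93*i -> [-630, -537, -444, -351, -258]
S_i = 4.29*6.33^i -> [4.29, 27.16, 171.9, 1088.1, 6887.67]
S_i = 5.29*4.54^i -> [5.29, 24.02, 109.04, 495.02, 2247.39]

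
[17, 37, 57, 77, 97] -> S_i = 17 + 20*i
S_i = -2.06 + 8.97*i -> [-2.06, 6.91, 15.88, 24.85, 33.82]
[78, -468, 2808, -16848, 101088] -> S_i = 78*-6^i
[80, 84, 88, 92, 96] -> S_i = 80 + 4*i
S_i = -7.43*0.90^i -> [-7.43, -6.69, -6.02, -5.42, -4.87]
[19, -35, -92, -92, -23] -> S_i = Random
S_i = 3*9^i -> [3, 27, 243, 2187, 19683]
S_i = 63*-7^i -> [63, -441, 3087, -21609, 151263]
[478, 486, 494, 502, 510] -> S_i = 478 + 8*i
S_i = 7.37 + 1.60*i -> [7.37, 8.97, 10.57, 12.17, 13.77]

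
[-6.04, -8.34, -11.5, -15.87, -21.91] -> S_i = -6.04*1.38^i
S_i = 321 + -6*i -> [321, 315, 309, 303, 297]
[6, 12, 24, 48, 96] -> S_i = 6*2^i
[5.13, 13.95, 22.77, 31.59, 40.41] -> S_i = 5.13 + 8.82*i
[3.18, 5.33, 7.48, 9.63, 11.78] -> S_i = 3.18 + 2.15*i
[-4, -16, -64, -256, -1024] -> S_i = -4*4^i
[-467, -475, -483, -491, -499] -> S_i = -467 + -8*i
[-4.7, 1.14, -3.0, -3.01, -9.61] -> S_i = Random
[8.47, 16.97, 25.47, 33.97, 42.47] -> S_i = 8.47 + 8.50*i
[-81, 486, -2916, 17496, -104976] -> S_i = -81*-6^i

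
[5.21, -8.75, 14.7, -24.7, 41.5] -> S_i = 5.21*(-1.68)^i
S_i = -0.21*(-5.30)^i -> [-0.21, 1.11, -5.9, 31.26, -165.7]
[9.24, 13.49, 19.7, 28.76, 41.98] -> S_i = 9.24*1.46^i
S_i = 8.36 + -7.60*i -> [8.36, 0.76, -6.84, -14.44, -22.04]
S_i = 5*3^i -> [5, 15, 45, 135, 405]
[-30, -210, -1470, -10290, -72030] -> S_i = -30*7^i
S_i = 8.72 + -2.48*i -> [8.72, 6.24, 3.76, 1.28, -1.2]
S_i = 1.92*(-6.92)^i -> [1.92, -13.29, 91.94, -636.24, 4402.77]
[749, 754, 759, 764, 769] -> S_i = 749 + 5*i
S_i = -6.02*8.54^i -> [-6.02, -51.41, -439.05, -3749.47, -32020.49]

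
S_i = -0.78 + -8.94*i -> [-0.78, -9.72, -18.66, -27.6, -36.54]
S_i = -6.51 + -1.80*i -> [-6.51, -8.31, -10.11, -11.91, -13.71]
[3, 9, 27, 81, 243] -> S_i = 3*3^i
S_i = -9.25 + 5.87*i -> [-9.25, -3.38, 2.49, 8.36, 14.23]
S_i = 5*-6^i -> [5, -30, 180, -1080, 6480]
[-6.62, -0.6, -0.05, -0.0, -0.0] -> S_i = -6.62*0.09^i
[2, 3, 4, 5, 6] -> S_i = 2 + 1*i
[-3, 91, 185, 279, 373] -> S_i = -3 + 94*i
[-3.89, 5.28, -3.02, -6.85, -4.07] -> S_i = Random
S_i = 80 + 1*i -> [80, 81, 82, 83, 84]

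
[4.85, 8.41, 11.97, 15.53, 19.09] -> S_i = 4.85 + 3.56*i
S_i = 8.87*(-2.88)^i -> [8.87, -25.55, 73.57, -211.89, 610.23]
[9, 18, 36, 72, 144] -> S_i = 9*2^i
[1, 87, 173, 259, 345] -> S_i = 1 + 86*i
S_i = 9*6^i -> [9, 54, 324, 1944, 11664]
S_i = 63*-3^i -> [63, -189, 567, -1701, 5103]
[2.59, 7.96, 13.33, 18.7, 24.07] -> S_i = 2.59 + 5.37*i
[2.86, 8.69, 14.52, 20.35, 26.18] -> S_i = 2.86 + 5.83*i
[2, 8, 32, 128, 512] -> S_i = 2*4^i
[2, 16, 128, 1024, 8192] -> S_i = 2*8^i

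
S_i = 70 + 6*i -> [70, 76, 82, 88, 94]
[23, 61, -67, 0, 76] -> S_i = Random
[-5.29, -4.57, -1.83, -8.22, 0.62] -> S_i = Random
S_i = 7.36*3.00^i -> [7.36, 22.08, 66.24, 198.72, 596.16]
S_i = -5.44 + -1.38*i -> [-5.44, -6.82, -8.2, -9.58, -10.96]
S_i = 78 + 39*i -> [78, 117, 156, 195, 234]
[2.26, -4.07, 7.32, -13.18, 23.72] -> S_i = 2.26*(-1.80)^i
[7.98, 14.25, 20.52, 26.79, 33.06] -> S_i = 7.98 + 6.27*i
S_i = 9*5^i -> [9, 45, 225, 1125, 5625]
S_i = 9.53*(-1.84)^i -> [9.53, -17.54, 32.26, -59.37, 109.24]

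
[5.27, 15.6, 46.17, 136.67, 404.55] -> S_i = 5.27*2.96^i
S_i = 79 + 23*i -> [79, 102, 125, 148, 171]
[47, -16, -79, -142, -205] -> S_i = 47 + -63*i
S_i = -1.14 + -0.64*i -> [-1.14, -1.78, -2.42, -3.06, -3.7]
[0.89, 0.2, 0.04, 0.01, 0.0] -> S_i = 0.89*0.22^i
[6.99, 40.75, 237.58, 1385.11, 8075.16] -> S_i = 6.99*5.83^i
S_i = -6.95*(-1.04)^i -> [-6.95, 7.23, -7.52, 7.82, -8.13]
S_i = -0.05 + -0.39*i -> [-0.05, -0.44, -0.83, -1.22, -1.61]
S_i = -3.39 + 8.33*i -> [-3.39, 4.94, 13.27, 21.6, 29.93]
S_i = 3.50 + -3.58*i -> [3.5, -0.08, -3.66, -7.24, -10.82]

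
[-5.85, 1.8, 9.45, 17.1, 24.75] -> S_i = -5.85 + 7.65*i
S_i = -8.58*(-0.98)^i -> [-8.58, 8.41, -8.24, 8.08, -7.91]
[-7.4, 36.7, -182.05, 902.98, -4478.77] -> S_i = -7.40*(-4.96)^i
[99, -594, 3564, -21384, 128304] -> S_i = 99*-6^i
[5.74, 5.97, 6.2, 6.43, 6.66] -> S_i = 5.74 + 0.23*i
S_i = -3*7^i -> [-3, -21, -147, -1029, -7203]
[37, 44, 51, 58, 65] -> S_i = 37 + 7*i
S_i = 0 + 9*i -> [0, 9, 18, 27, 36]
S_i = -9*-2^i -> [-9, 18, -36, 72, -144]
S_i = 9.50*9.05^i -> [9.5, 85.98, 778.07, 7041.57, 63726.19]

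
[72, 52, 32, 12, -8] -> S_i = 72 + -20*i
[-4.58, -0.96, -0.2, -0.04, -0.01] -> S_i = -4.58*0.21^i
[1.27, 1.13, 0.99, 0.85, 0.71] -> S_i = 1.27 + -0.14*i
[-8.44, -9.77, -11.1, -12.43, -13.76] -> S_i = -8.44 + -1.33*i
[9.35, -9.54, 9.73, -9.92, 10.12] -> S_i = 9.35*(-1.02)^i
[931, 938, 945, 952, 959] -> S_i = 931 + 7*i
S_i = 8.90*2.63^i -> [8.9, 23.41, 61.56, 161.9, 425.81]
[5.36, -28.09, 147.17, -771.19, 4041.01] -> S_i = 5.36*(-5.24)^i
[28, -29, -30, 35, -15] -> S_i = Random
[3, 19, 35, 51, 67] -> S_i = 3 + 16*i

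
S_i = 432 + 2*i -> [432, 434, 436, 438, 440]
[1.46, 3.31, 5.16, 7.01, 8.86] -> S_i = 1.46 + 1.85*i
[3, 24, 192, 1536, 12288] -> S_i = 3*8^i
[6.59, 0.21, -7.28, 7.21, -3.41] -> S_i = Random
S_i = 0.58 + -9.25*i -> [0.58, -8.67, -17.92, -27.17, -36.42]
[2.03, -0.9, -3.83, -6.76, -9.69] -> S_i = 2.03 + -2.93*i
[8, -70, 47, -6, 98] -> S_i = Random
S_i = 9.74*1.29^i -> [9.74, 12.56, 16.21, 20.91, 26.97]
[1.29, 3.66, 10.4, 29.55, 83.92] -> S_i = 1.29*2.84^i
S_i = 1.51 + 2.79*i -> [1.51, 4.3, 7.09, 9.88, 12.67]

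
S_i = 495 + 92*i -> [495, 587, 679, 771, 863]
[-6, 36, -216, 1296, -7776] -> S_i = -6*-6^i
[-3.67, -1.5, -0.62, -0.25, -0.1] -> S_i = -3.67*0.41^i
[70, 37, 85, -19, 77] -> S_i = Random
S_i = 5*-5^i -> [5, -25, 125, -625, 3125]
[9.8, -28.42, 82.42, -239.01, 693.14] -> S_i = 9.80*(-2.90)^i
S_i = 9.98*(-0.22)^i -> [9.98, -2.2, 0.48, -0.11, 0.02]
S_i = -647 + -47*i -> [-647, -694, -741, -788, -835]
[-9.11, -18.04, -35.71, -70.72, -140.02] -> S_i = -9.11*1.98^i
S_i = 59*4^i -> [59, 236, 944, 3776, 15104]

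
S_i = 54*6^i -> [54, 324, 1944, 11664, 69984]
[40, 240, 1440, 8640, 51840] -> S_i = 40*6^i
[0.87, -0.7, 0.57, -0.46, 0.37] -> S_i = 0.87*(-0.81)^i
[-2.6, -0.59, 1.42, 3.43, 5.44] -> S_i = -2.60 + 2.01*i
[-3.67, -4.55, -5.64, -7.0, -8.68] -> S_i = -3.67*1.24^i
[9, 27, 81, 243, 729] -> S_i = 9*3^i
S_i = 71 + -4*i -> [71, 67, 63, 59, 55]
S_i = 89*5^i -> [89, 445, 2225, 11125, 55625]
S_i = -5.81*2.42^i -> [-5.81, -14.06, -34.03, -82.34, -199.27]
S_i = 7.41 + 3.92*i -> [7.41, 11.33, 15.25, 19.17, 23.09]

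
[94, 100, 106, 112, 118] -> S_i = 94 + 6*i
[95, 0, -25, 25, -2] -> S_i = Random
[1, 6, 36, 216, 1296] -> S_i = 1*6^i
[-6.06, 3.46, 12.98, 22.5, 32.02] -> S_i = -6.06 + 9.52*i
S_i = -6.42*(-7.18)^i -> [-6.42, 46.1, -330.97, 2376.34, -17062.11]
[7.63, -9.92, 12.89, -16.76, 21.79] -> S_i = 7.63*(-1.30)^i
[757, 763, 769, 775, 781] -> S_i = 757 + 6*i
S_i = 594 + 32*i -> [594, 626, 658, 690, 722]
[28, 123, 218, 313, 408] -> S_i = 28 + 95*i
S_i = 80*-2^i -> [80, -160, 320, -640, 1280]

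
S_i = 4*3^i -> [4, 12, 36, 108, 324]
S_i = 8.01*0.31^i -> [8.01, 2.48, 0.77, 0.24, 0.07]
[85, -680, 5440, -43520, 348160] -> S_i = 85*-8^i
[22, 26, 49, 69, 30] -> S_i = Random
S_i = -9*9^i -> [-9, -81, -729, -6561, -59049]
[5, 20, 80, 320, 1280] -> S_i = 5*4^i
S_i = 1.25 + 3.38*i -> [1.25, 4.63, 8.01, 11.39, 14.77]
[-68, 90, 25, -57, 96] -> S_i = Random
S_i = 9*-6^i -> [9, -54, 324, -1944, 11664]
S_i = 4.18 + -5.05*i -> [4.18, -0.87, -5.92, -10.97, -16.02]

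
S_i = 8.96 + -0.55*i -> [8.96, 8.41, 7.86, 7.31, 6.76]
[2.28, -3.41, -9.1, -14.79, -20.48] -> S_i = 2.28 + -5.69*i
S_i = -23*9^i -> [-23, -207, -1863, -16767, -150903]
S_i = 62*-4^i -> [62, -248, 992, -3968, 15872]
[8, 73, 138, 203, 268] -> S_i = 8 + 65*i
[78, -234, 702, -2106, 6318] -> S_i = 78*-3^i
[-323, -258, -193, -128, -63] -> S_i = -323 + 65*i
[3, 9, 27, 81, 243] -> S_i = 3*3^i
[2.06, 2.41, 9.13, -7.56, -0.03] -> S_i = Random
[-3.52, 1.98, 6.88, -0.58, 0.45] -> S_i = Random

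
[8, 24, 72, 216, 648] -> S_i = 8*3^i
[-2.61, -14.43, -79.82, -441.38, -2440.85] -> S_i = -2.61*5.53^i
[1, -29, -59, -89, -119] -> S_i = 1 + -30*i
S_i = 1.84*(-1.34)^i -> [1.84, -2.47, 3.3, -4.43, 5.93]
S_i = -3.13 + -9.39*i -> [-3.13, -12.52, -21.91, -31.3, -40.69]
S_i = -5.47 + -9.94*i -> [-5.47, -15.41, -25.35, -35.29, -45.23]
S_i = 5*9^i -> [5, 45, 405, 3645, 32805]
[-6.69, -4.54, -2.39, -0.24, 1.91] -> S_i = -6.69 + 2.15*i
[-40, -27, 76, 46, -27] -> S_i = Random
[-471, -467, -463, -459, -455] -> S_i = -471 + 4*i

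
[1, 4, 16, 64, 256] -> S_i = 1*4^i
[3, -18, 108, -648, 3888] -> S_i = 3*-6^i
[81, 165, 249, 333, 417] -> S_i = 81 + 84*i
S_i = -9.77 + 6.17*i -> [-9.77, -3.6, 2.57, 8.74, 14.91]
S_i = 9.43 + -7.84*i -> [9.43, 1.59, -6.25, -14.09, -21.93]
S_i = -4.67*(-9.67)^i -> [-4.67, 45.16, -436.69, 4222.76, -40834.08]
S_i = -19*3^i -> [-19, -57, -171, -513, -1539]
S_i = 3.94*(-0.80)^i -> [3.94, -3.15, 2.52, -2.02, 1.61]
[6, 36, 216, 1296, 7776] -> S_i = 6*6^i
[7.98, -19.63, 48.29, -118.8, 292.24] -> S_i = 7.98*(-2.46)^i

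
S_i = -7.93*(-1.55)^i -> [-7.93, 12.29, -19.05, 29.53, -45.77]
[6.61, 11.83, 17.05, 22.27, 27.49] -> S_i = 6.61 + 5.22*i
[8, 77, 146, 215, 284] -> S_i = 8 + 69*i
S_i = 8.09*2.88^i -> [8.09, 23.3, 67.1, 193.25, 556.57]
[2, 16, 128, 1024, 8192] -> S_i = 2*8^i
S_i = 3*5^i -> [3, 15, 75, 375, 1875]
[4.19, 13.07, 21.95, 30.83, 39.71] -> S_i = 4.19 + 8.88*i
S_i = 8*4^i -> [8, 32, 128, 512, 2048]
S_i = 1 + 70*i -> [1, 71, 141, 211, 281]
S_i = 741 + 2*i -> [741, 743, 745, 747, 749]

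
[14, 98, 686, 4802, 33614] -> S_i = 14*7^i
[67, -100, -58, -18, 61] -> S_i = Random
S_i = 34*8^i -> [34, 272, 2176, 17408, 139264]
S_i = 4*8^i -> [4, 32, 256, 2048, 16384]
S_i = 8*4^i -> [8, 32, 128, 512, 2048]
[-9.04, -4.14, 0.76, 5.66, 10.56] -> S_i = -9.04 + 4.90*i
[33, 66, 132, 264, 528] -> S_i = 33*2^i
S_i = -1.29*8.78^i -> [-1.29, -11.33, -99.44, -873.12, -7665.98]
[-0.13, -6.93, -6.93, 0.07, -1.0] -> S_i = Random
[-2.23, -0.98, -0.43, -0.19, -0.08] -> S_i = -2.23*0.44^i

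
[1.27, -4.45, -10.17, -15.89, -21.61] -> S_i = 1.27 + -5.72*i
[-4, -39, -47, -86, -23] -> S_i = Random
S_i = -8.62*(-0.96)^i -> [-8.62, 8.28, -7.94, 7.63, -7.32]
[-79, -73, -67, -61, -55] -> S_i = -79 + 6*i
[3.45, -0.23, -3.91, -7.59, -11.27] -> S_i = 3.45 + -3.68*i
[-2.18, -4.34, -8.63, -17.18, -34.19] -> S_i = -2.18*1.99^i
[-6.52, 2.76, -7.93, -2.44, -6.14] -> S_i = Random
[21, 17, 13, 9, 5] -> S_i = 21 + -4*i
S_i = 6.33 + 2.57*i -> [6.33, 8.9, 11.47, 14.04, 16.61]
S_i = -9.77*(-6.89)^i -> [-9.77, 67.32, -463.8, 3195.6, -22017.67]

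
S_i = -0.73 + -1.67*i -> [-0.73, -2.4, -4.07, -5.74, -7.41]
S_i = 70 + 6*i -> [70, 76, 82, 88, 94]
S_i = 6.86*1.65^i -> [6.86, 11.32, 18.68, 30.82, 50.85]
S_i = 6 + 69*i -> [6, 75, 144, 213, 282]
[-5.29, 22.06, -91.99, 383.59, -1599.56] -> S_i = -5.29*(-4.17)^i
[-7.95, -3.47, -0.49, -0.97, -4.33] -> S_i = Random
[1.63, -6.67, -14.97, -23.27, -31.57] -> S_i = 1.63 + -8.30*i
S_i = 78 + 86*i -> [78, 164, 250, 336, 422]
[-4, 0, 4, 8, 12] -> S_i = -4 + 4*i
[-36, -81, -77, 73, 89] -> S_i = Random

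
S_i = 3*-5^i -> [3, -15, 75, -375, 1875]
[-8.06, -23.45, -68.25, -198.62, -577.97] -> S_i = -8.06*2.91^i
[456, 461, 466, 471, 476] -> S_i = 456 + 5*i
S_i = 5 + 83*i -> [5, 88, 171, 254, 337]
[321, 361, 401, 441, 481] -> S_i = 321 + 40*i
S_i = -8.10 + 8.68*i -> [-8.1, 0.58, 9.26, 17.94, 26.62]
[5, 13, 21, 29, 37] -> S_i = 5 + 8*i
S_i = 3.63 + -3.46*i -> [3.63, 0.17, -3.29, -6.75, -10.21]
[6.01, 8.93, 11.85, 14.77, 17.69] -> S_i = 6.01 + 2.92*i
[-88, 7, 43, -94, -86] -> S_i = Random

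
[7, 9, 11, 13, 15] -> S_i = 7 + 2*i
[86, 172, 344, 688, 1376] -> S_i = 86*2^i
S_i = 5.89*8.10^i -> [5.89, 47.71, 386.44, 3130.19, 25354.52]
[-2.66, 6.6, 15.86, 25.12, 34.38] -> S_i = -2.66 + 9.26*i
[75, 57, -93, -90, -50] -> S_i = Random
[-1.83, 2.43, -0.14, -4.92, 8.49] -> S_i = Random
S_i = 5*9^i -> [5, 45, 405, 3645, 32805]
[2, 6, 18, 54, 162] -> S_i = 2*3^i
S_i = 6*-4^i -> [6, -24, 96, -384, 1536]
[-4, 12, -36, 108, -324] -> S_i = -4*-3^i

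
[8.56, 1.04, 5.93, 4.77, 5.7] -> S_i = Random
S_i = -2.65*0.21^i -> [-2.65, -0.56, -0.12, -0.02, -0.01]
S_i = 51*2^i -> [51, 102, 204, 408, 816]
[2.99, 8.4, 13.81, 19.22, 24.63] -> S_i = 2.99 + 5.41*i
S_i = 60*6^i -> [60, 360, 2160, 12960, 77760]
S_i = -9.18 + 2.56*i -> [-9.18, -6.62, -4.06, -1.5, 1.06]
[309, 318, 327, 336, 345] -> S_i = 309 + 9*i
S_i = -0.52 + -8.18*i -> [-0.52, -8.7, -16.88, -25.06, -33.24]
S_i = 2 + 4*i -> [2, 6, 10, 14, 18]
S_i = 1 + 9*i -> [1, 10, 19, 28, 37]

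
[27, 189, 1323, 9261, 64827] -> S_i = 27*7^i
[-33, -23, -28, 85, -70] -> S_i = Random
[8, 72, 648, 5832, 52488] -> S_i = 8*9^i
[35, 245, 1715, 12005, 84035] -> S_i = 35*7^i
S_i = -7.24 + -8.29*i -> [-7.24, -15.53, -23.82, -32.11, -40.4]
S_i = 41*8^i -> [41, 328, 2624, 20992, 167936]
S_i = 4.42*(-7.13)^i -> [4.42, -31.51, 224.7, -1602.1, 11423.01]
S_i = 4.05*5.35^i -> [4.05, 21.67, 115.92, 620.18, 3317.95]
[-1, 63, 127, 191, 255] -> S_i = -1 + 64*i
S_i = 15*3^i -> [15, 45, 135, 405, 1215]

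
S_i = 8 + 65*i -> [8, 73, 138, 203, 268]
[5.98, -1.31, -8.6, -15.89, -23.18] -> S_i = 5.98 + -7.29*i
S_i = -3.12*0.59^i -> [-3.12, -1.84, -1.09, -0.64, -0.38]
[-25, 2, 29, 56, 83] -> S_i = -25 + 27*i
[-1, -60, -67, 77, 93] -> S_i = Random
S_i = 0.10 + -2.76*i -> [0.1, -2.66, -5.42, -8.18, -10.94]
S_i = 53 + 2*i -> [53, 55, 57, 59, 61]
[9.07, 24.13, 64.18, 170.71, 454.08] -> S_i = 9.07*2.66^i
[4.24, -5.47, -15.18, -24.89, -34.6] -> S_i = 4.24 + -9.71*i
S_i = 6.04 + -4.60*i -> [6.04, 1.44, -3.16, -7.76, -12.36]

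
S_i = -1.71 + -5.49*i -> [-1.71, -7.2, -12.69, -18.18, -23.67]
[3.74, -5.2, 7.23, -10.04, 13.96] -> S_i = 3.74*(-1.39)^i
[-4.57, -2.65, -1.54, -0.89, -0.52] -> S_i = -4.57*0.58^i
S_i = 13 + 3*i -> [13, 16, 19, 22, 25]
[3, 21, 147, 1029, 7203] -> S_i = 3*7^i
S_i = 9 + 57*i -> [9, 66, 123, 180, 237]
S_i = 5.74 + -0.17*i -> [5.74, 5.57, 5.4, 5.23, 5.06]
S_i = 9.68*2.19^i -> [9.68, 21.2, 46.43, 101.67, 222.66]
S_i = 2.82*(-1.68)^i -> [2.82, -4.74, 7.96, -13.37, 22.46]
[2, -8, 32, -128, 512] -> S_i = 2*-4^i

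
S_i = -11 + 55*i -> [-11, 44, 99, 154, 209]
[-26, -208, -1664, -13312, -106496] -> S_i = -26*8^i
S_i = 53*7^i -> [53, 371, 2597, 18179, 127253]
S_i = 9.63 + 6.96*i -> [9.63, 16.59, 23.55, 30.51, 37.47]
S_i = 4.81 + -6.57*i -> [4.81, -1.76, -8.33, -14.9, -21.47]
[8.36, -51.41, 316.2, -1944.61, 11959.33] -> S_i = 8.36*(-6.15)^i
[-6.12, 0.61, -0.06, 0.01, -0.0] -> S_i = -6.12*(-0.10)^i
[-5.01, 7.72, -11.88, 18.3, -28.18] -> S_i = -5.01*(-1.54)^i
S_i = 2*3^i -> [2, 6, 18, 54, 162]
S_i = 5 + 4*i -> [5, 9, 13, 17, 21]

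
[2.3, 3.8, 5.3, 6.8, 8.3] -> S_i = 2.30 + 1.50*i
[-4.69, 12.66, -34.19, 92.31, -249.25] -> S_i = -4.69*(-2.70)^i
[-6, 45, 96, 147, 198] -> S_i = -6 + 51*i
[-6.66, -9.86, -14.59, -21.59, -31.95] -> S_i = -6.66*1.48^i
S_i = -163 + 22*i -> [-163, -141, -119, -97, -75]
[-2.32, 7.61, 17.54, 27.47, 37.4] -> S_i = -2.32 + 9.93*i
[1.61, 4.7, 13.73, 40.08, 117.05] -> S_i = 1.61*2.92^i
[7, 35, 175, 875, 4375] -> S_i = 7*5^i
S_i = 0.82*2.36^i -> [0.82, 1.94, 4.57, 10.78, 25.44]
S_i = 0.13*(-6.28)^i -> [0.13, -0.82, 5.13, -32.2, 202.2]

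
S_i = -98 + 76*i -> [-98, -22, 54, 130, 206]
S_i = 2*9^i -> [2, 18, 162, 1458, 13122]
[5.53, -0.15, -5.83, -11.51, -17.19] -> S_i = 5.53 + -5.68*i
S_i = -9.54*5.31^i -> [-9.54, -50.66, -268.99, -1428.34, -7584.49]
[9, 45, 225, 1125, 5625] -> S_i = 9*5^i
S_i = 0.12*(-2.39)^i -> [0.12, -0.29, 0.69, -1.64, 3.92]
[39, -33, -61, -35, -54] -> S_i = Random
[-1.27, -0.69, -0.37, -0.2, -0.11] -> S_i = -1.27*0.54^i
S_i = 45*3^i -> [45, 135, 405, 1215, 3645]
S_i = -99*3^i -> [-99, -297, -891, -2673, -8019]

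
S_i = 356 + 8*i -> [356, 364, 372, 380, 388]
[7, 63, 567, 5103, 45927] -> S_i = 7*9^i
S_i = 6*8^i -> [6, 48, 384, 3072, 24576]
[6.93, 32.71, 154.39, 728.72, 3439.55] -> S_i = 6.93*4.72^i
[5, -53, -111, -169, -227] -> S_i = 5 + -58*i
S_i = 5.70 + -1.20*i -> [5.7, 4.5, 3.3, 2.1, 0.9]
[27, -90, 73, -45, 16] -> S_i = Random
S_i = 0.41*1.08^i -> [0.41, 0.44, 0.48, 0.52, 0.56]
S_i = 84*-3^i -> [84, -252, 756, -2268, 6804]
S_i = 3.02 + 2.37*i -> [3.02, 5.39, 7.76, 10.13, 12.5]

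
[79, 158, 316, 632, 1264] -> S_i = 79*2^i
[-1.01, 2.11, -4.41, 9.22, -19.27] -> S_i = -1.01*(-2.09)^i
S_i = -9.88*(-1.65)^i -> [-9.88, 16.3, -26.9, 44.38, -73.23]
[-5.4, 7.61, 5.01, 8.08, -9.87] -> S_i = Random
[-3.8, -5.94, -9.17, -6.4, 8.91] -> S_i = Random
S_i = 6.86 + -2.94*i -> [6.86, 3.92, 0.98, -1.96, -4.9]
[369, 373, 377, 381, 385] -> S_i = 369 + 4*i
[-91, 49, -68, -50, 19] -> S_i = Random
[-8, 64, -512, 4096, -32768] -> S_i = -8*-8^i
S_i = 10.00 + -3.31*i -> [10.0, 6.69, 3.38, 0.07, -3.24]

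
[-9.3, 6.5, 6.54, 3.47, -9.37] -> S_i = Random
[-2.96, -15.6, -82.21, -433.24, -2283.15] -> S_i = -2.96*5.27^i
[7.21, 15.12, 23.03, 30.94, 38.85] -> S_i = 7.21 + 7.91*i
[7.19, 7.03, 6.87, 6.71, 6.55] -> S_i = 7.19 + -0.16*i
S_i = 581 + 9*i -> [581, 590, 599, 608, 617]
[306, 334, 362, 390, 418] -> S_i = 306 + 28*i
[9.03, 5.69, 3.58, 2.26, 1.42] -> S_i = 9.03*0.63^i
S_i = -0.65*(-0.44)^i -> [-0.65, 0.29, -0.13, 0.06, -0.02]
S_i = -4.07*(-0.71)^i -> [-4.07, 2.89, -2.05, 1.46, -1.03]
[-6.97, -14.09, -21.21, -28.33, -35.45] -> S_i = -6.97 + -7.12*i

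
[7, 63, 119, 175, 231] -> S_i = 7 + 56*i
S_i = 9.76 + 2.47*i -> [9.76, 12.23, 14.7, 17.17, 19.64]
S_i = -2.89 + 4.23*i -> [-2.89, 1.34, 5.57, 9.8, 14.03]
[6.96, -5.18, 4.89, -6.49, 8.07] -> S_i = Random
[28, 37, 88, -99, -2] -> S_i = Random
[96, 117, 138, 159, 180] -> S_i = 96 + 21*i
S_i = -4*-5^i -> [-4, 20, -100, 500, -2500]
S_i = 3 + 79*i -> [3, 82, 161, 240, 319]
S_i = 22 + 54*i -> [22, 76, 130, 184, 238]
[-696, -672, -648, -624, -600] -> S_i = -696 + 24*i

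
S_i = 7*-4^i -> [7, -28, 112, -448, 1792]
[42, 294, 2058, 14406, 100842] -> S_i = 42*7^i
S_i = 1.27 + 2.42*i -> [1.27, 3.69, 6.11, 8.53, 10.95]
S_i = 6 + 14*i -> [6, 20, 34, 48, 62]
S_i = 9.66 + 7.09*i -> [9.66, 16.75, 23.84, 30.93, 38.02]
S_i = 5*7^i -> [5, 35, 245, 1715, 12005]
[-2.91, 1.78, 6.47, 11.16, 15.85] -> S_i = -2.91 + 4.69*i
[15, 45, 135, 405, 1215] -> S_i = 15*3^i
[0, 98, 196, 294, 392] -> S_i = 0 + 98*i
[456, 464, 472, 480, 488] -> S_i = 456 + 8*i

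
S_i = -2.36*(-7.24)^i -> [-2.36, 17.09, -123.71, 895.63, -6484.35]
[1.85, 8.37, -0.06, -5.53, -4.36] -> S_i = Random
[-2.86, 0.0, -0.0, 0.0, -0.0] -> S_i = -2.86*-0.00^i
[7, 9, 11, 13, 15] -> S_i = 7 + 2*i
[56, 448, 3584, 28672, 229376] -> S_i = 56*8^i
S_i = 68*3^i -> [68, 204, 612, 1836, 5508]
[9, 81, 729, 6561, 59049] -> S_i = 9*9^i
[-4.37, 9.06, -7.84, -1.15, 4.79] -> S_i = Random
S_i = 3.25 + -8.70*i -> [3.25, -5.45, -14.15, -22.85, -31.55]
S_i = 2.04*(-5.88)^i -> [2.04, -12.0, 70.53, -414.73, 2438.59]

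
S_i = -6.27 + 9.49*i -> [-6.27, 3.22, 12.71, 22.2, 31.69]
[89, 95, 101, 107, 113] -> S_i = 89 + 6*i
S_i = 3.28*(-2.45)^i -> [3.28, -8.04, 19.69, -48.24, 118.18]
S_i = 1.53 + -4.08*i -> [1.53, -2.55, -6.63, -10.71, -14.79]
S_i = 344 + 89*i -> [344, 433, 522, 611, 700]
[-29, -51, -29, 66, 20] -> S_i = Random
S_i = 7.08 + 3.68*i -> [7.08, 10.76, 14.44, 18.12, 21.8]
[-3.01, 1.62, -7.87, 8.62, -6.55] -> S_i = Random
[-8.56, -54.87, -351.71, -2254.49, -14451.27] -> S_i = -8.56*6.41^i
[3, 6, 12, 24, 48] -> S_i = 3*2^i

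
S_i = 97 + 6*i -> [97, 103, 109, 115, 121]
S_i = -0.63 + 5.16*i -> [-0.63, 4.53, 9.69, 14.85, 20.01]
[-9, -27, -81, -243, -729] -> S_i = -9*3^i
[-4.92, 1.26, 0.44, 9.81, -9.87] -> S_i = Random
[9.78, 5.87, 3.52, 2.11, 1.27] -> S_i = 9.78*0.60^i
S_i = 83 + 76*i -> [83, 159, 235, 311, 387]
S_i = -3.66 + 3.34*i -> [-3.66, -0.32, 3.02, 6.36, 9.7]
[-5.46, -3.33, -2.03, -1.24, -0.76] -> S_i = -5.46*0.61^i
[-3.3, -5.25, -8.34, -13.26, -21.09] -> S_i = -3.30*1.59^i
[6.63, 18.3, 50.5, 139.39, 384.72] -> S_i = 6.63*2.76^i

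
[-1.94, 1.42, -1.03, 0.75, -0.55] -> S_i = -1.94*(-0.73)^i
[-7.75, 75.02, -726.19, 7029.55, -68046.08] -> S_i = -7.75*(-9.68)^i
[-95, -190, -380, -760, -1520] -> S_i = -95*2^i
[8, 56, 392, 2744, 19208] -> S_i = 8*7^i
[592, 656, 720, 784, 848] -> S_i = 592 + 64*i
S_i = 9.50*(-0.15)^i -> [9.5, -1.42, 0.21, -0.03, 0.0]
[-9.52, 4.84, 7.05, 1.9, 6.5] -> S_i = Random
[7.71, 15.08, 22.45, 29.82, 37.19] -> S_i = 7.71 + 7.37*i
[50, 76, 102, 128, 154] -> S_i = 50 + 26*i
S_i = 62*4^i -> [62, 248, 992, 3968, 15872]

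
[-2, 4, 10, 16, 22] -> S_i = -2 + 6*i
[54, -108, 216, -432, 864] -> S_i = 54*-2^i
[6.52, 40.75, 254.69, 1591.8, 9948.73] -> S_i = 6.52*6.25^i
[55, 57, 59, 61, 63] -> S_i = 55 + 2*i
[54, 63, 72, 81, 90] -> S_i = 54 + 9*i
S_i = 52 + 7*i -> [52, 59, 66, 73, 80]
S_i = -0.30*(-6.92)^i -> [-0.3, 2.08, -14.37, 99.41, -687.93]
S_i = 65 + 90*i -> [65, 155, 245, 335, 425]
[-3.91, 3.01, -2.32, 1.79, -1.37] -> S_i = -3.91*(-0.77)^i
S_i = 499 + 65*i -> [499, 564, 629, 694, 759]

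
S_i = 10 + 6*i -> [10, 16, 22, 28, 34]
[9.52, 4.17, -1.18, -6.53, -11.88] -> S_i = 9.52 + -5.35*i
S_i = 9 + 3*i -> [9, 12, 15, 18, 21]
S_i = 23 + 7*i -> [23, 30, 37, 44, 51]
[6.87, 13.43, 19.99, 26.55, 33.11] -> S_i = 6.87 + 6.56*i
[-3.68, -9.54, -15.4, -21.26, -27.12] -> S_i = -3.68 + -5.86*i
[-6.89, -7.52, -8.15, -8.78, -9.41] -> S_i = -6.89 + -0.63*i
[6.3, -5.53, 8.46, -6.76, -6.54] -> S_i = Random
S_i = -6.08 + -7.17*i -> [-6.08, -13.25, -20.42, -27.59, -34.76]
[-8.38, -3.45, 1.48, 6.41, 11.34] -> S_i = -8.38 + 4.93*i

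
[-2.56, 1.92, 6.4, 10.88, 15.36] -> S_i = -2.56 + 4.48*i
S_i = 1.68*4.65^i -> [1.68, 7.81, 36.33, 168.91, 785.45]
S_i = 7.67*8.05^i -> [7.67, 61.74, 497.04, 4001.13, 32209.12]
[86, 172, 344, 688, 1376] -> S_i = 86*2^i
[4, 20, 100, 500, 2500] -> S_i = 4*5^i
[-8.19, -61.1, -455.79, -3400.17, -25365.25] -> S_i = -8.19*7.46^i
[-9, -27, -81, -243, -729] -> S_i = -9*3^i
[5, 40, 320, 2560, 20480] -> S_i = 5*8^i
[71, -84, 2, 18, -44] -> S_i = Random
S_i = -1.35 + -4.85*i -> [-1.35, -6.2, -11.05, -15.9, -20.75]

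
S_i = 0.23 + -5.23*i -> [0.23, -5.0, -10.23, -15.46, -20.69]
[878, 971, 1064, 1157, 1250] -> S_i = 878 + 93*i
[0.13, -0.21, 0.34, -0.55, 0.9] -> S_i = 0.13*(-1.62)^i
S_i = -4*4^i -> [-4, -16, -64, -256, -1024]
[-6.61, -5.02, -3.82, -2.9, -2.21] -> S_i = -6.61*0.76^i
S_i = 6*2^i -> [6, 12, 24, 48, 96]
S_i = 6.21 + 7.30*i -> [6.21, 13.51, 20.81, 28.11, 35.41]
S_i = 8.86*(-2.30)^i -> [8.86, -20.38, 46.87, -107.8, 247.94]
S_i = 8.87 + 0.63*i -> [8.87, 9.5, 10.13, 10.76, 11.39]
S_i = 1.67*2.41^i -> [1.67, 4.02, 9.7, 23.38, 56.34]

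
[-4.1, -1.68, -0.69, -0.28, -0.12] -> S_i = -4.10*0.41^i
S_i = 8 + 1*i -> [8, 9, 10, 11, 12]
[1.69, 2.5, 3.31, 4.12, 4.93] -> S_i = 1.69 + 0.81*i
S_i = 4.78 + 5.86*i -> [4.78, 10.64, 16.5, 22.36, 28.22]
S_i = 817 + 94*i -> [817, 911, 1005, 1099, 1193]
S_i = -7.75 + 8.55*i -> [-7.75, 0.8, 9.35, 17.9, 26.45]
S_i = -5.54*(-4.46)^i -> [-5.54, 24.71, -110.2, 491.49, -2192.04]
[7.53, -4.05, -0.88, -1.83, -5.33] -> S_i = Random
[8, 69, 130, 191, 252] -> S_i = 8 + 61*i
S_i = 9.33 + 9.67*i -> [9.33, 19.0, 28.67, 38.34, 48.01]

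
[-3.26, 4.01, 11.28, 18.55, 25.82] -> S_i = -3.26 + 7.27*i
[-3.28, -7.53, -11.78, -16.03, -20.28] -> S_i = -3.28 + -4.25*i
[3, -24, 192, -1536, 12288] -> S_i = 3*-8^i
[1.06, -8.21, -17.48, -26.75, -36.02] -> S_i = 1.06 + -9.27*i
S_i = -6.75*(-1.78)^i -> [-6.75, 12.02, -21.39, 38.07, -67.76]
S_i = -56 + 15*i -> [-56, -41, -26, -11, 4]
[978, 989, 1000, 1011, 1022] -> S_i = 978 + 11*i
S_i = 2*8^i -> [2, 16, 128, 1024, 8192]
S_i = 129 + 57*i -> [129, 186, 243, 300, 357]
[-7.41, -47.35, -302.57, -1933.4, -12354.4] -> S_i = -7.41*6.39^i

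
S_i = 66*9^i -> [66, 594, 5346, 48114, 433026]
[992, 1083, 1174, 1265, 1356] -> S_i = 992 + 91*i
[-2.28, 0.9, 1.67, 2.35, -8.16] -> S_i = Random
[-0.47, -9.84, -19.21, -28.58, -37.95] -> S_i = -0.47 + -9.37*i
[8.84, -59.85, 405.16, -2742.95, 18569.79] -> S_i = 8.84*(-6.77)^i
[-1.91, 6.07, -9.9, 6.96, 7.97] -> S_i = Random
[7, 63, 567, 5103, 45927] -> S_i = 7*9^i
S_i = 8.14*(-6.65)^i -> [8.14, -54.13, 359.97, -2393.81, 15918.82]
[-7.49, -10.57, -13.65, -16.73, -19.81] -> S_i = -7.49 + -3.08*i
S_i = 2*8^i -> [2, 16, 128, 1024, 8192]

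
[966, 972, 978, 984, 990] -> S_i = 966 + 6*i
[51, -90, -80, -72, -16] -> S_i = Random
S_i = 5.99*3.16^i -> [5.99, 18.93, 59.81, 189.01, 597.28]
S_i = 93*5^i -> [93, 465, 2325, 11625, 58125]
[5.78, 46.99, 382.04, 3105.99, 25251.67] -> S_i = 5.78*8.13^i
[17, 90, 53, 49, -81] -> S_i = Random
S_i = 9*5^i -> [9, 45, 225, 1125, 5625]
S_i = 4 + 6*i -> [4, 10, 16, 22, 28]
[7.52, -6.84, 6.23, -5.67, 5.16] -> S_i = 7.52*(-0.91)^i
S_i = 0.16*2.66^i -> [0.16, 0.43, 1.13, 3.01, 8.01]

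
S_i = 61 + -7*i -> [61, 54, 47, 40, 33]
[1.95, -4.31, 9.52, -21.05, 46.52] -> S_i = 1.95*(-2.21)^i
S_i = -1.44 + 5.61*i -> [-1.44, 4.17, 9.78, 15.39, 21.0]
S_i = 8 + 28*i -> [8, 36, 64, 92, 120]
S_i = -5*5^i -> [-5, -25, -125, -625, -3125]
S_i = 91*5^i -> [91, 455, 2275, 11375, 56875]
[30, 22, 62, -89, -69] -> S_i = Random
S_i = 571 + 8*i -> [571, 579, 587, 595, 603]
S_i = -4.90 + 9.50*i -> [-4.9, 4.6, 14.1, 23.6, 33.1]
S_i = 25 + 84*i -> [25, 109, 193, 277, 361]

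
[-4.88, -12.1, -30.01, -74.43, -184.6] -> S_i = -4.88*2.48^i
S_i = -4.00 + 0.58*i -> [-4.0, -3.42, -2.84, -2.26, -1.68]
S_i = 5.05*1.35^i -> [5.05, 6.82, 9.2, 12.42, 16.77]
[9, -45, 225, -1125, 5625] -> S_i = 9*-5^i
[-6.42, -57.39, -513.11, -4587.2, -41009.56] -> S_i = -6.42*8.94^i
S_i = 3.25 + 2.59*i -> [3.25, 5.84, 8.43, 11.02, 13.61]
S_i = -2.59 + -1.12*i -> [-2.59, -3.71, -4.83, -5.95, -7.07]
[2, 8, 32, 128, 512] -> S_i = 2*4^i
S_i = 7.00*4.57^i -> [7.0, 31.99, 146.19, 668.11, 3053.25]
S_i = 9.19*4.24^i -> [9.19, 38.97, 165.21, 700.51, 2970.15]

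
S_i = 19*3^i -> [19, 57, 171, 513, 1539]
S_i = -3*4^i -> [-3, -12, -48, -192, -768]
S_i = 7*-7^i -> [7, -49, 343, -2401, 16807]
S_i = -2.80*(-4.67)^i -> [-2.8, 13.08, -61.06, 285.17, -1331.76]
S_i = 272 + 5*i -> [272, 277, 282, 287, 292]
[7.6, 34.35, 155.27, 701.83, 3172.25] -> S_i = 7.60*4.52^i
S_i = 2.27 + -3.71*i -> [2.27, -1.44, -5.15, -8.86, -12.57]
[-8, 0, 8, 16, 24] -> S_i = -8 + 8*i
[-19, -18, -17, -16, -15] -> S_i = -19 + 1*i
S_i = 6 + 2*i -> [6, 8, 10, 12, 14]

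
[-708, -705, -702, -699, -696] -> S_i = -708 + 3*i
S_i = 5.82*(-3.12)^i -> [5.82, -18.16, 56.65, -176.76, 551.49]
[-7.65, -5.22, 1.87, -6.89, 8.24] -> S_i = Random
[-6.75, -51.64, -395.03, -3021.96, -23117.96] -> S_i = -6.75*7.65^i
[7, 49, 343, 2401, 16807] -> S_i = 7*7^i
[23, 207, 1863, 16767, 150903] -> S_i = 23*9^i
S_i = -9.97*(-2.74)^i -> [-9.97, 27.32, -74.85, 205.09, -561.95]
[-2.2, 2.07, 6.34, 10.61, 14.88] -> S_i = -2.20 + 4.27*i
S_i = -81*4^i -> [-81, -324, -1296, -5184, -20736]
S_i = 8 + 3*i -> [8, 11, 14, 17, 20]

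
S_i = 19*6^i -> [19, 114, 684, 4104, 24624]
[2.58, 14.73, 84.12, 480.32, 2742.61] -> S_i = 2.58*5.71^i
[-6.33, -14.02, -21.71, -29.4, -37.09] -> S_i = -6.33 + -7.69*i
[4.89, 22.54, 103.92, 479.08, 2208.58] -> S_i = 4.89*4.61^i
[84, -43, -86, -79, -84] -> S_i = Random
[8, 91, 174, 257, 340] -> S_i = 8 + 83*i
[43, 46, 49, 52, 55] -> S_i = 43 + 3*i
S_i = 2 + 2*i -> [2, 4, 6, 8, 10]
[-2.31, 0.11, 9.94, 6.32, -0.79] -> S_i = Random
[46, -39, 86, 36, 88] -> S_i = Random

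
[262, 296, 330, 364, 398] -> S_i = 262 + 34*i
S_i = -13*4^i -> [-13, -52, -208, -832, -3328]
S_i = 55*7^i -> [55, 385, 2695, 18865, 132055]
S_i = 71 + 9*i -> [71, 80, 89, 98, 107]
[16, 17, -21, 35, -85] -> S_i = Random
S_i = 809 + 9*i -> [809, 818, 827, 836, 845]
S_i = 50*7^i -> [50, 350, 2450, 17150, 120050]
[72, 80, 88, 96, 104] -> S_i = 72 + 8*i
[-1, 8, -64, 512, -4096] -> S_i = -1*-8^i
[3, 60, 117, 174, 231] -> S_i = 3 + 57*i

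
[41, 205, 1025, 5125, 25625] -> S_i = 41*5^i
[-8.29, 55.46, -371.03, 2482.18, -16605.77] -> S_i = -8.29*(-6.69)^i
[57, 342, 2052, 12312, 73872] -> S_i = 57*6^i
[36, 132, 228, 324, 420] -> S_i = 36 + 96*i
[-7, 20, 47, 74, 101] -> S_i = -7 + 27*i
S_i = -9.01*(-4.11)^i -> [-9.01, 37.03, -152.2, 625.53, -2570.94]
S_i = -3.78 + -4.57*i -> [-3.78, -8.35, -12.92, -17.49, -22.06]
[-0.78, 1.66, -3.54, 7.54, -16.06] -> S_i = -0.78*(-2.13)^i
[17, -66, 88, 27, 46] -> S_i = Random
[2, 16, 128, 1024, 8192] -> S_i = 2*8^i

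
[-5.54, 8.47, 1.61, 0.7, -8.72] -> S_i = Random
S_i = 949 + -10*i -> [949, 939, 929, 919, 909]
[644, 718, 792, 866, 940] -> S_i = 644 + 74*i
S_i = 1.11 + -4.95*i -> [1.11, -3.84, -8.79, -13.74, -18.69]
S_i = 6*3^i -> [6, 18, 54, 162, 486]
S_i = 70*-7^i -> [70, -490, 3430, -24010, 168070]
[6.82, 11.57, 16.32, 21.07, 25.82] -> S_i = 6.82 + 4.75*i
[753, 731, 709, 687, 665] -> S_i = 753 + -22*i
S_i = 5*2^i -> [5, 10, 20, 40, 80]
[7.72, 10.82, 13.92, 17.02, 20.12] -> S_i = 7.72 + 3.10*i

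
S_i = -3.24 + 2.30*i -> [-3.24, -0.94, 1.36, 3.66, 5.96]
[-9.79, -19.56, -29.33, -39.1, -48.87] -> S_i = -9.79 + -9.77*i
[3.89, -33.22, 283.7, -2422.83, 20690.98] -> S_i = 3.89*(-8.54)^i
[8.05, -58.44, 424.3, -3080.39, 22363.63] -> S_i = 8.05*(-7.26)^i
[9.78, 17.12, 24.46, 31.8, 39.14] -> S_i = 9.78 + 7.34*i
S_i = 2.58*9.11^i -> [2.58, 23.5, 214.12, 1950.63, 17770.24]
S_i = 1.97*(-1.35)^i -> [1.97, -2.66, 3.59, -4.85, 6.54]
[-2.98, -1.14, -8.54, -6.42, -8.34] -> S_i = Random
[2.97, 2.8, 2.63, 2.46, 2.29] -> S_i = 2.97 + -0.17*i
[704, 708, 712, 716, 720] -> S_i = 704 + 4*i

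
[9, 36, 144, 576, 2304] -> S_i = 9*4^i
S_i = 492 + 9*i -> [492, 501, 510, 519, 528]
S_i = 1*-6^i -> [1, -6, 36, -216, 1296]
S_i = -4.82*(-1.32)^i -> [-4.82, 6.36, -8.4, 11.09, -14.63]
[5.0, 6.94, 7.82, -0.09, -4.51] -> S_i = Random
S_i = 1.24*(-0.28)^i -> [1.24, -0.35, 0.1, -0.03, 0.01]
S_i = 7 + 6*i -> [7, 13, 19, 25, 31]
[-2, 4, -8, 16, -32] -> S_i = -2*-2^i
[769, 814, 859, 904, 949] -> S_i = 769 + 45*i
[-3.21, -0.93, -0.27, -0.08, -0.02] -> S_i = -3.21*0.29^i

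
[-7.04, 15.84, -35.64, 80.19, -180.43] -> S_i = -7.04*(-2.25)^i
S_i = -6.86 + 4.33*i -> [-6.86, -2.53, 1.8, 6.13, 10.46]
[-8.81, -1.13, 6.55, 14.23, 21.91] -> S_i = -8.81 + 7.68*i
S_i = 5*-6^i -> [5, -30, 180, -1080, 6480]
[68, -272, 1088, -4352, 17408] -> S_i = 68*-4^i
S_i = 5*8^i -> [5, 40, 320, 2560, 20480]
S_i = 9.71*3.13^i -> [9.71, 30.39, 95.13, 297.75, 931.96]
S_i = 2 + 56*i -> [2, 58, 114, 170, 226]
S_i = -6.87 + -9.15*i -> [-6.87, -16.02, -25.17, -34.32, -43.47]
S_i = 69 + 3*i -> [69, 72, 75, 78, 81]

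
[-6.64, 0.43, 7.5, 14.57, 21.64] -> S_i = -6.64 + 7.07*i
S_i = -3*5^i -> [-3, -15, -75, -375, -1875]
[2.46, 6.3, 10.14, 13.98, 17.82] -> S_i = 2.46 + 3.84*i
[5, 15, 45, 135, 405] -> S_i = 5*3^i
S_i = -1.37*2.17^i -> [-1.37, -2.97, -6.45, -14.0, -30.38]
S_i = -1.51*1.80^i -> [-1.51, -2.72, -4.89, -8.81, -15.85]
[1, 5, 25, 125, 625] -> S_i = 1*5^i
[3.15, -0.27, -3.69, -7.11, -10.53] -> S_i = 3.15 + -3.42*i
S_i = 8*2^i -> [8, 16, 32, 64, 128]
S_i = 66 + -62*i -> [66, 4, -58, -120, -182]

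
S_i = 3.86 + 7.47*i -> [3.86, 11.33, 18.8, 26.27, 33.74]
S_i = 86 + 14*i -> [86, 100, 114, 128, 142]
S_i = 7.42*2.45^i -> [7.42, 18.18, 44.54, 109.12, 267.34]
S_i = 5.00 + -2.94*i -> [5.0, 2.06, -0.88, -3.82, -6.76]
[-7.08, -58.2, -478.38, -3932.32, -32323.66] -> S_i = -7.08*8.22^i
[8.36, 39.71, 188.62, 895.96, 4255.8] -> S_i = 8.36*4.75^i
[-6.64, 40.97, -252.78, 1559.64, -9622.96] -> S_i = -6.64*(-6.17)^i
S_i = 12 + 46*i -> [12, 58, 104, 150, 196]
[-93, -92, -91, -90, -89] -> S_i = -93 + 1*i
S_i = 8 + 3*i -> [8, 11, 14, 17, 20]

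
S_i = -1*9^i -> [-1, -9, -81, -729, -6561]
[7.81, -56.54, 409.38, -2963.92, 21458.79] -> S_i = 7.81*(-7.24)^i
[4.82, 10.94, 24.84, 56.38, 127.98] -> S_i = 4.82*2.27^i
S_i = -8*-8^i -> [-8, 64, -512, 4096, -32768]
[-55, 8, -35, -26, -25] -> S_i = Random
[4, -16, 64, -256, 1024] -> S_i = 4*-4^i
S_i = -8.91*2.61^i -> [-8.91, -23.26, -60.7, -158.42, -413.47]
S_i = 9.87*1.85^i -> [9.87, 18.26, 33.78, 62.49, 115.61]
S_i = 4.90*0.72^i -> [4.9, 3.53, 2.54, 1.83, 1.32]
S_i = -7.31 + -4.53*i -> [-7.31, -11.84, -16.37, -20.9, -25.43]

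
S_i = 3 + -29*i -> [3, -26, -55, -84, -113]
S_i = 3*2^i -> [3, 6, 12, 24, 48]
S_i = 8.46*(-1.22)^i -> [8.46, -10.32, 12.59, -15.36, 18.74]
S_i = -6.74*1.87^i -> [-6.74, -12.6, -23.57, -44.07, -82.42]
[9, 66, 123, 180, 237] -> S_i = 9 + 57*i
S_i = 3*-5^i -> [3, -15, 75, -375, 1875]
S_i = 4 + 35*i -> [4, 39, 74, 109, 144]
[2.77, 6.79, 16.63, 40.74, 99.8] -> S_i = 2.77*2.45^i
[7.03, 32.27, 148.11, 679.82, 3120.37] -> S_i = 7.03*4.59^i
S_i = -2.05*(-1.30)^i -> [-2.05, 2.66, -3.46, 4.5, -5.86]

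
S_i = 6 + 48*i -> [6, 54, 102, 150, 198]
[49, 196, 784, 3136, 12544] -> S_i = 49*4^i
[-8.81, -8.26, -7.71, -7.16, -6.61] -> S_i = -8.81 + 0.55*i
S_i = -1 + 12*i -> [-1, 11, 23, 35, 47]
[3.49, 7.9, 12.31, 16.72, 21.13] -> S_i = 3.49 + 4.41*i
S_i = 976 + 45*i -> [976, 1021, 1066, 1111, 1156]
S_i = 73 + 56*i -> [73, 129, 185, 241, 297]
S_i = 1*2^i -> [1, 2, 4, 8, 16]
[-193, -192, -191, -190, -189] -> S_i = -193 + 1*i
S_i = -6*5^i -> [-6, -30, -150, -750, -3750]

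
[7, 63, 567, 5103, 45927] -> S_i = 7*9^i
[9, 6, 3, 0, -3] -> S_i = 9 + -3*i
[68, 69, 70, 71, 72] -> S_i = 68 + 1*i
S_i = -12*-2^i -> [-12, 24, -48, 96, -192]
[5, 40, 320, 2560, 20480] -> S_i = 5*8^i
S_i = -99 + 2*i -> [-99, -97, -95, -93, -91]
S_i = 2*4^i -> [2, 8, 32, 128, 512]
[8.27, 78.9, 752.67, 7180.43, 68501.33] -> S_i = 8.27*9.54^i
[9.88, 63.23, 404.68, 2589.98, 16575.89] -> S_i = 9.88*6.40^i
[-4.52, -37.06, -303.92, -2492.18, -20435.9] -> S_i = -4.52*8.20^i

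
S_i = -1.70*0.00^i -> [-1.7, -0.0, -0.0, -0.0, -0.0]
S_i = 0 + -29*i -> [0, -29, -58, -87, -116]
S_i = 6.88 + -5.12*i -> [6.88, 1.76, -3.36, -8.48, -13.6]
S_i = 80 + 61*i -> [80, 141, 202, 263, 324]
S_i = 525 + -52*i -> [525, 473, 421, 369, 317]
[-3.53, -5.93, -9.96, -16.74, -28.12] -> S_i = -3.53*1.68^i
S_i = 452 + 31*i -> [452, 483, 514, 545, 576]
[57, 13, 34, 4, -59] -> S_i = Random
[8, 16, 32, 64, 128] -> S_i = 8*2^i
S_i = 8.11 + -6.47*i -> [8.11, 1.64, -4.83, -11.3, -17.77]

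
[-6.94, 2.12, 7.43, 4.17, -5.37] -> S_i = Random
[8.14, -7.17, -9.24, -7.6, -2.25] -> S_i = Random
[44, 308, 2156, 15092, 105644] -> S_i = 44*7^i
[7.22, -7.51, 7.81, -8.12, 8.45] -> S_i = 7.22*(-1.04)^i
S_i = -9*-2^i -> [-9, 18, -36, 72, -144]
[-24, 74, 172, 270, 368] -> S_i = -24 + 98*i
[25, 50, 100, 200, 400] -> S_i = 25*2^i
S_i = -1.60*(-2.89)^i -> [-1.6, 4.62, -13.36, 38.62, -111.61]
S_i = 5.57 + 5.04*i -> [5.57, 10.61, 15.65, 20.69, 25.73]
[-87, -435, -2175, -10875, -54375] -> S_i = -87*5^i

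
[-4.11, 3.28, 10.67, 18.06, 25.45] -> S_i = -4.11 + 7.39*i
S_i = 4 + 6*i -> [4, 10, 16, 22, 28]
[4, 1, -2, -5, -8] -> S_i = 4 + -3*i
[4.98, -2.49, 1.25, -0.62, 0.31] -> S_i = 4.98*(-0.50)^i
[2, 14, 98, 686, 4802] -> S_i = 2*7^i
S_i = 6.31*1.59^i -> [6.31, 10.03, 15.95, 25.36, 40.33]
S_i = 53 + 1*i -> [53, 54, 55, 56, 57]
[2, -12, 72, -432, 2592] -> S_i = 2*-6^i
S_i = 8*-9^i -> [8, -72, 648, -5832, 52488]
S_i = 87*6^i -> [87, 522, 3132, 18792, 112752]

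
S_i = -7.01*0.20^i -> [-7.01, -1.4, -0.28, -0.06, -0.01]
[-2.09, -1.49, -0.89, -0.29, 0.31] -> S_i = -2.09 + 0.60*i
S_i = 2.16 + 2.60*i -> [2.16, 4.76, 7.36, 9.96, 12.56]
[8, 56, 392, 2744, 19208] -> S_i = 8*7^i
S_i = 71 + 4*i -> [71, 75, 79, 83, 87]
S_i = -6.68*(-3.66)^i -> [-6.68, 24.45, -89.48, 327.51, -1198.67]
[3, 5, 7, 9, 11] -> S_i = 3 + 2*i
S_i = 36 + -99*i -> [36, -63, -162, -261, -360]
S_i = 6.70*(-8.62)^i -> [6.7, -57.75, 497.84, -4291.38, 36991.66]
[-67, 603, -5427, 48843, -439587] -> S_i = -67*-9^i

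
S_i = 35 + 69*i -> [35, 104, 173, 242, 311]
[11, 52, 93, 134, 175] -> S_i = 11 + 41*i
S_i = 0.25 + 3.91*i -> [0.25, 4.16, 8.07, 11.98, 15.89]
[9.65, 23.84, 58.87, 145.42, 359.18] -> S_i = 9.65*2.47^i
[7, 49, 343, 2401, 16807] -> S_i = 7*7^i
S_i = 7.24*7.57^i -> [7.24, 54.81, 414.89, 3140.7, 23775.09]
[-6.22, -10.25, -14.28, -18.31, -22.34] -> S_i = -6.22 + -4.03*i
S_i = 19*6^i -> [19, 114, 684, 4104, 24624]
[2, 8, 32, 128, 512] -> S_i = 2*4^i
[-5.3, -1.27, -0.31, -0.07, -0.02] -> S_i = -5.30*0.24^i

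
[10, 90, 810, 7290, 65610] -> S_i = 10*9^i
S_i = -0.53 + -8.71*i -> [-0.53, -9.24, -17.95, -26.66, -35.37]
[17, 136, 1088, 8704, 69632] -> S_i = 17*8^i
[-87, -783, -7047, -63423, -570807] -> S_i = -87*9^i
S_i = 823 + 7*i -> [823, 830, 837, 844, 851]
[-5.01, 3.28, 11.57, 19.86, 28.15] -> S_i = -5.01 + 8.29*i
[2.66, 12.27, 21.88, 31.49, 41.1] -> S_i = 2.66 + 9.61*i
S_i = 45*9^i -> [45, 405, 3645, 32805, 295245]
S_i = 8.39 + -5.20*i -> [8.39, 3.19, -2.01, -7.21, -12.41]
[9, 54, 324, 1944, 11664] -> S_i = 9*6^i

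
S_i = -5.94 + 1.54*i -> [-5.94, -4.4, -2.86, -1.32, 0.22]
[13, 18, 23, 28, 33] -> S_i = 13 + 5*i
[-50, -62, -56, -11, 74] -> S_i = Random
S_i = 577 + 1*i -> [577, 578, 579, 580, 581]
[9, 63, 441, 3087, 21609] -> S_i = 9*7^i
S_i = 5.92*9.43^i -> [5.92, 55.83, 526.44, 4964.29, 46813.22]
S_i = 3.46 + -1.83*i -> [3.46, 1.63, -0.2, -2.03, -3.86]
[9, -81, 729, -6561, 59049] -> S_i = 9*-9^i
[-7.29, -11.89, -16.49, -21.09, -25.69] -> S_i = -7.29 + -4.60*i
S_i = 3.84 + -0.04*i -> [3.84, 3.8, 3.76, 3.72, 3.68]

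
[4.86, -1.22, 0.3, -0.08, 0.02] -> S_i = 4.86*(-0.25)^i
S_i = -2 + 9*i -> [-2, 7, 16, 25, 34]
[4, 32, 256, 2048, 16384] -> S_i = 4*8^i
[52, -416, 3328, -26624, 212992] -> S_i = 52*-8^i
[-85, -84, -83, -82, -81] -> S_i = -85 + 1*i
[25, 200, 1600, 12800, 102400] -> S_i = 25*8^i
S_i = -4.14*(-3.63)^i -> [-4.14, 15.03, -54.55, 198.03, -718.83]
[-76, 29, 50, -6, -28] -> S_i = Random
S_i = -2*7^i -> [-2, -14, -98, -686, -4802]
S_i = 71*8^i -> [71, 568, 4544, 36352, 290816]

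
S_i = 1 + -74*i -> [1, -73, -147, -221, -295]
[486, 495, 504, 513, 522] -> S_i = 486 + 9*i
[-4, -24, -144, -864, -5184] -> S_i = -4*6^i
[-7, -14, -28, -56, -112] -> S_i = -7*2^i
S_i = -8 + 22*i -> [-8, 14, 36, 58, 80]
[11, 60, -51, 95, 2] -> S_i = Random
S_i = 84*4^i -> [84, 336, 1344, 5376, 21504]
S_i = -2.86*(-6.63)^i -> [-2.86, 18.96, -125.72, 833.5, -5526.12]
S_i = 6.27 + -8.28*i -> [6.27, -2.01, -10.29, -18.57, -26.85]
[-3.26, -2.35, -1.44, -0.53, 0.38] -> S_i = -3.26 + 0.91*i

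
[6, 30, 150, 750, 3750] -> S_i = 6*5^i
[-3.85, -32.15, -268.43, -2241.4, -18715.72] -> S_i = -3.85*8.35^i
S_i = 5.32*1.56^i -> [5.32, 8.3, 12.95, 20.2, 31.51]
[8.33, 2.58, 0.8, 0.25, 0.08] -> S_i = 8.33*0.31^i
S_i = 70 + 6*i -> [70, 76, 82, 88, 94]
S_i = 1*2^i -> [1, 2, 4, 8, 16]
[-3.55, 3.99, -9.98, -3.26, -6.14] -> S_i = Random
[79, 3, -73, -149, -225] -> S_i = 79 + -76*i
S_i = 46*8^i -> [46, 368, 2944, 23552, 188416]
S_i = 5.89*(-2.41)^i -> [5.89, -14.19, 34.21, -82.45, 198.69]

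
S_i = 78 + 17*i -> [78, 95, 112, 129, 146]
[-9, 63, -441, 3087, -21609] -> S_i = -9*-7^i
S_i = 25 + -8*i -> [25, 17, 9, 1, -7]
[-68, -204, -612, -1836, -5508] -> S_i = -68*3^i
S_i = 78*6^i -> [78, 468, 2808, 16848, 101088]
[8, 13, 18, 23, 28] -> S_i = 8 + 5*i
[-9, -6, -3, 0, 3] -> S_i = -9 + 3*i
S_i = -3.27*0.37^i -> [-3.27, -1.21, -0.45, -0.17, -0.06]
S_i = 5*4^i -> [5, 20, 80, 320, 1280]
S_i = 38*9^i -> [38, 342, 3078, 27702, 249318]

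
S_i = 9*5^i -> [9, 45, 225, 1125, 5625]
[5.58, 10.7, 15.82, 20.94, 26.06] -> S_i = 5.58 + 5.12*i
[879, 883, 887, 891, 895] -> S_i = 879 + 4*i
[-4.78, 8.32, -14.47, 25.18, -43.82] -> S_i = -4.78*(-1.74)^i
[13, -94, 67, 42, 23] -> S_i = Random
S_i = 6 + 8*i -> [6, 14, 22, 30, 38]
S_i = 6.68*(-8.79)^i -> [6.68, -58.72, 516.12, -4536.73, 39877.87]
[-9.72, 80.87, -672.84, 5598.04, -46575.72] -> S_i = -9.72*(-8.32)^i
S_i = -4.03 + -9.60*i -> [-4.03, -13.63, -23.23, -32.83, -42.43]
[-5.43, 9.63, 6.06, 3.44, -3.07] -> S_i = Random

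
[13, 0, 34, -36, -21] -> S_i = Random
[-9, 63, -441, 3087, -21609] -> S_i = -9*-7^i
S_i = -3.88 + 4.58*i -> [-3.88, 0.7, 5.28, 9.86, 14.44]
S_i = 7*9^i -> [7, 63, 567, 5103, 45927]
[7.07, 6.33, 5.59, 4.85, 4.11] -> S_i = 7.07 + -0.74*i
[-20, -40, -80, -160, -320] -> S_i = -20*2^i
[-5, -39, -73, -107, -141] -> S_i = -5 + -34*i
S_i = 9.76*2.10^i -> [9.76, 20.5, 43.04, 90.39, 189.81]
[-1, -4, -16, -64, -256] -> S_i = -1*4^i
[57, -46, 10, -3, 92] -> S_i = Random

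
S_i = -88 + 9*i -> [-88, -79, -70, -61, -52]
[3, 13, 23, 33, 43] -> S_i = 3 + 10*i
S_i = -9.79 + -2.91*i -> [-9.79, -12.7, -15.61, -18.52, -21.43]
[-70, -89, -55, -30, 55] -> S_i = Random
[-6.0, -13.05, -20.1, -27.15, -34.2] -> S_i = -6.00 + -7.05*i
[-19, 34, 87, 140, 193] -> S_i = -19 + 53*i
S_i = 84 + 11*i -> [84, 95, 106, 117, 128]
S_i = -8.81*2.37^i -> [-8.81, -20.88, -49.48, -117.28, -277.95]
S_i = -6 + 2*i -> [-6, -4, -2, 0, 2]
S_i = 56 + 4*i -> [56, 60, 64, 68, 72]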